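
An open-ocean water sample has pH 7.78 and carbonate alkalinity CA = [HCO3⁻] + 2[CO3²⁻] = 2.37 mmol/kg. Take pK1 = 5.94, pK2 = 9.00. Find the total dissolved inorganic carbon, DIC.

DIC = 2.27 mmol/kg

CA = [HCO3⁻] + 2[CO3²⁻] = (α₁ + 2α₂)·DIC
At pH 7.78: [H⁺]/K1 = 10^-1.84 = 0.014454, K2/[H⁺] = 10^-1.22 = 0.060256
α₁ = 1/(1 + 0.014454 + 0.060256) = 1/1.0747 = 0.9305; α₂ = α₁·K2/[H⁺] = 0.05607
α₁ + 2α₂ = 1.0426
DIC = CA / (α₁ + 2α₂) = 2.37 / 1.0426 = 2.27 mmol/kg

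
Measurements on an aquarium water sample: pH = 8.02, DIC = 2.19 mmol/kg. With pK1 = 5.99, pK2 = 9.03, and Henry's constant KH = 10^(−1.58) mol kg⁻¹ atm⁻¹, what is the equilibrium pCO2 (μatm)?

α₀ = 1 / (1 + K1/[H⁺] + K1K2/[H⁺]²) = 1 / (1 + 10^+2.03 + 10^+1.02)
   = 1 / (1 + 107.15 + 10.471) = 1/118.62 = 0.008430
[CO2*] = α₀ × DIC = 0.008430 × 2.19 = 0.01846 mmol/kg = 18.46 μmol/kg
pCO2 = [CO2*]/KH = 1.846×10^-5 / 2.630×10^-2 = 702 μatm

pCO2 = 702 μatm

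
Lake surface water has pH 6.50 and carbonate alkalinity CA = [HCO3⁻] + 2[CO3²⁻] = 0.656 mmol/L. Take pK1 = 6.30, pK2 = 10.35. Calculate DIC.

CA = [HCO3⁻] + 2[CO3²⁻] = (α₁ + 2α₂)·DIC
At pH 6.50: [H⁺]/K1 = 10^-0.20 = 0.63096, K2/[H⁺] = 10^-3.85 = 0.00014125
α₁ = 1/(1 + 0.63096 + 0.00014125) = 1/1.6311 = 0.6131; α₂ = α₁·K2/[H⁺] = 8.660×10^-5
α₁ + 2α₂ = 0.6133
DIC = CA / (α₁ + 2α₂) = 0.656 / 0.6133 = 1.07 mmol/L

DIC = 1.07 mmol/L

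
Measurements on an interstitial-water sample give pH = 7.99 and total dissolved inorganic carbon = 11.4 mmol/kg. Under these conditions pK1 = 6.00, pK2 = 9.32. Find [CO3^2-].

[CO3²⁻] = 0.504 mmol/kg

α₂ = 1 / (1 + [H⁺]/K2 + [H⁺]²/(K1K2)) = 1 / (1 + 10^+1.33 + 10^-0.66)
   = 1 / (1 + 21.380 + 0.21878) = 1/22.598 = 0.04425
[CO3²⁻] = α₂ × DIC = 0.04425 × 11.4 = 0.504 mmol/kg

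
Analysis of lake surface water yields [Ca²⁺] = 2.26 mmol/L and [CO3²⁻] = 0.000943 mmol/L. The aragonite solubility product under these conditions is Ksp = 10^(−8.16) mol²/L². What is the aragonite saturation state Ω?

Ω = 0.308

Ksp = 10^(−8.16) = 6.918×10^-9
Ω = [Ca²⁺][CO3²⁻]/Ksp = (2.26×10^-3)(0.000943×10^-3) / 6.918×10^-9 = 0.308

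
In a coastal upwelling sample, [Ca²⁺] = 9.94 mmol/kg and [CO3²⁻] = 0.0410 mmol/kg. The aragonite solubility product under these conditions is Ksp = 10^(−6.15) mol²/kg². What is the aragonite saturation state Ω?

Ω = 0.576

Ksp = 10^(−6.15) = 7.079×10^-7
Ω = [Ca²⁺][CO3²⁻]/Ksp = (9.94×10^-3)(0.0410×10^-3) / 7.079×10^-7 = 0.576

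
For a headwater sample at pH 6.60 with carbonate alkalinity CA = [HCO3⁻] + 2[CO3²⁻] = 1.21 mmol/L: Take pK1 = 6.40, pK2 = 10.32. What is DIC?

DIC = 1.97 mmol/L

CA = [HCO3⁻] + 2[CO3²⁻] = (α₁ + 2α₂)·DIC
At pH 6.60: [H⁺]/K1 = 10^-0.20 = 0.63096, K2/[H⁺] = 10^-3.72 = 0.00019055
α₁ = 1/(1 + 0.63096 + 0.00019055) = 1/1.6311 = 0.6131; α₂ = α₁·K2/[H⁺] = 0.0001168
α₁ + 2α₂ = 0.6133
DIC = CA / (α₁ + 2α₂) = 1.21 / 0.6133 = 1.97 mmol/L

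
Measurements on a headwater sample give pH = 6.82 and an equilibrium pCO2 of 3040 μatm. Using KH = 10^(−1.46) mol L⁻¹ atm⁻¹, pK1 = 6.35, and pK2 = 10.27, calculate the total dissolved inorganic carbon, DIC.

DIC = 0.417 mmol/L

[CO2*] = KH · pCO2 = 10^(−1.46) × 3040×10^-6 = 1.054×10^-4 mol/L
α₀ = 1/(1 + K1/[H⁺] + K1K2/[H⁺]²) = 1/(1 + 10^+0.47 + 10^-2.98) = 0.2530
DIC = [CO2*]/α₀ = 1.054×10^-4 / 0.2530 = 0.417 mmol/L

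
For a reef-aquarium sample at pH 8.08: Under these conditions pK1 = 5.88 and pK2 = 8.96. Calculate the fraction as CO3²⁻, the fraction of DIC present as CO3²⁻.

α₂ = 1 / (1 + [H⁺]/K2 + [H⁺]²/(K1K2)) = 1 / (1 + 10^+0.88 + 10^-1.32)
   = 1 / (1 + 7.5858 + 0.047863) = 1/8.6336 = 0.1158

α₂ = 0.116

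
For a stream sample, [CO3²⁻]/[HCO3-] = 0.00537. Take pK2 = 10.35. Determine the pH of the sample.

pH = 8.08

From K2 = [H⁺][CO3²⁻]/[HCO3-]:  pH = pK2 + log₁₀([CO3²⁻]/[HCO3-])
log₁₀(0.00537) = -2.270
pH = 10.35 + (-2.270) = 8.08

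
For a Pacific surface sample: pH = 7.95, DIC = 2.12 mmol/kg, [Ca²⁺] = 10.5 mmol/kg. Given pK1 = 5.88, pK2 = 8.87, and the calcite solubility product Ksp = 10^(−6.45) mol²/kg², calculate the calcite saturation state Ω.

Ω = 6.68

α₂ = 1 / (1 + [H⁺]/K2 + [H⁺]²/(K1K2)) = 1 / (1 + 10^+0.92 + 10^-1.15)
   = 1 / (1 + 8.3176 + 0.070795) = 1/9.3884 = 0.1065
[CO3²⁻] = α₂ × DIC = 0.1065 × 2.12 = 0.2258 mmol/kg
Ksp = 10^(−6.45) = 3.548×10^-7
Ω = [Ca²⁺][CO3²⁻]/Ksp = (10.5×10^-3)(2.258×10^-4) / 3.548×10^-7 = 6.68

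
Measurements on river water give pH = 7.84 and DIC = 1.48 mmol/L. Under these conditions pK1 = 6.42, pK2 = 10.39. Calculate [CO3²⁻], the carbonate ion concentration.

[CO3²⁻] = 4.01 μmol/L

α₂ = 1 / (1 + [H⁺]/K2 + [H⁺]²/(K1K2)) = 1 / (1 + 10^+2.55 + 10^+1.13)
   = 1 / (1 + 354.81 + 13.490) = 1/369.30 = 0.002708
[CO3²⁻] = α₂ × DIC = 0.002708 × 1.48 = 0.00401 mmol/L = 4.01 μmol/L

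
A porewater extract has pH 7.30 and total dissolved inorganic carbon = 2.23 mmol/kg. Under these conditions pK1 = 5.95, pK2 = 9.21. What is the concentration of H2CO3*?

α₀ = 1 / (1 + K1/[H⁺] + K1K2/[H⁺]²) = 1 / (1 + 10^+1.35 + 10^-0.56)
   = 1 / (1 + 22.387 + 0.27542) = 1/23.663 = 0.04226
[CO2*] = α₀ × DIC = 0.04226 × 2.23 = 0.0942 mmol/kg

[CO2*] = 0.0942 mmol/kg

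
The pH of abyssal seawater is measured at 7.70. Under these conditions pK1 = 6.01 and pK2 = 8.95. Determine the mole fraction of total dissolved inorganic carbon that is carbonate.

α₂ = 0.0522

α₂ = 1 / (1 + [H⁺]/K2 + [H⁺]²/(K1K2)) = 1 / (1 + 10^+1.25 + 10^-0.44)
   = 1 / (1 + 17.783 + 0.36308) = 1/19.146 = 0.05223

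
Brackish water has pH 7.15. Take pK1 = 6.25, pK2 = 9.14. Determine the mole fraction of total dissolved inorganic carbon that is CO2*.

α₀ = 1 / (1 + K1/[H⁺] + K1K2/[H⁺]²) = 1 / (1 + 10^+0.90 + 10^-1.09)
   = 1 / (1 + 7.9433 + 0.081283) = 1/9.0246 = 0.1108

α₀ = 0.111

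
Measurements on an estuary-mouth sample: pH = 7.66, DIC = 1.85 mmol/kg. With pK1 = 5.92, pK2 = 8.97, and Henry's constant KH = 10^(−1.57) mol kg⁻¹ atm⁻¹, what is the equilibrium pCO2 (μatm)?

α₀ = 1 / (1 + K1/[H⁺] + K1K2/[H⁺]²) = 1 / (1 + 10^+1.74 + 10^+0.43)
   = 1 / (1 + 54.954 + 2.6915) = 1/58.646 = 0.01705
[CO2*] = α₀ × DIC = 0.01705 × 1.85 = 0.03155 mmol/kg
pCO2 = [CO2*]/KH = 3.155×10^-5 / 2.692×10^-2 = 1170 μatm

pCO2 = 1170 μatm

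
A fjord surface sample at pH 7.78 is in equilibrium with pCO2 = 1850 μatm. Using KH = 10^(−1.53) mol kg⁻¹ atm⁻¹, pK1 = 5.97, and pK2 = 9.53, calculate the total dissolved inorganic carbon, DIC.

[CO2*] = KH · pCO2 = 10^(−1.53) × 1850×10^-6 = 5.460×10^-5 mol/kg
α₀ = 1/(1 + K1/[H⁺] + K1K2/[H⁺]²) = 1/(1 + 10^+1.81 + 10^+0.06) = 0.01499
DIC = [CO2*]/α₀ = 5.460×10^-5 / 0.01499 = 3.64 mmol/kg

DIC = 3.64 mmol/kg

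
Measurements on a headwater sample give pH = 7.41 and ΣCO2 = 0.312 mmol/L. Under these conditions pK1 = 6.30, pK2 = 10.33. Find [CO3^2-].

α₂ = 1 / (1 + [H⁺]/K2 + [H⁺]²/(K1K2)) = 1 / (1 + 10^+2.92 + 10^+1.81)
   = 1 / (1 + 831.76 + 64.565) = 1/897.33 = 0.001114
[CO3²⁻] = α₂ × DIC = 0.001114 × 0.312 = 0.000348 mmol/L = 0.348 μmol/L

[CO3²⁻] = 0.348 μmol/L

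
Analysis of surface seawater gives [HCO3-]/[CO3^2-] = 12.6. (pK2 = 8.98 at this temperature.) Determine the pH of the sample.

pH = 7.88

From K2 = [H⁺][CO3^2-]/[HCO3-]:  pH = pK2 − log₁₀([HCO3-]/[CO3^2-])
log₁₀(12.6) = +1.100
pH = 8.98 − (+1.100) = 7.88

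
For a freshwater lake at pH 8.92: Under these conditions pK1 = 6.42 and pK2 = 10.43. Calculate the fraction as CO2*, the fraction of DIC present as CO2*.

α₀ = 0.00306

α₀ = 1 / (1 + K1/[H⁺] + K1K2/[H⁺]²) = 1 / (1 + 10^+2.50 + 10^+0.99)
   = 1 / (1 + 316.23 + 9.7724) = 1/327.00 = 0.003058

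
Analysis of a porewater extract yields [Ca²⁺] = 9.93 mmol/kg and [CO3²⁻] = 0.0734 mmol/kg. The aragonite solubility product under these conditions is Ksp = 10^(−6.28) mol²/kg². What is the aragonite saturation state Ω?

Ksp = 10^(−6.28) = 5.248×10^-7
Ω = [Ca²⁺][CO3²⁻]/Ksp = (9.93×10^-3)(0.0734×10^-3) / 5.248×10^-7 = 1.39

Ω = 1.39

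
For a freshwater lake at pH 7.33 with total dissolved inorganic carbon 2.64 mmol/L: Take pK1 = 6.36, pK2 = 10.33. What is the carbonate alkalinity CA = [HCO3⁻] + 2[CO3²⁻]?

CA = 2.39 mmol/L

CA = [HCO3⁻] + 2[CO3²⁻] = (α₁ + 2α₂)·DIC
At pH 7.33: [H⁺]/K1 = 10^-0.97 = 0.10715, K2/[H⁺] = 10^-3.00 = 0.0010000
α₁ = 1/(1 + 0.10715 + 0.0010000) = 1/1.1082 = 0.9024; α₂ = α₁·K2/[H⁺] = 0.0009024
α₁ + 2α₂ = 0.9042
CA = 0.9042 × 2.64 = 2.39 mmol/L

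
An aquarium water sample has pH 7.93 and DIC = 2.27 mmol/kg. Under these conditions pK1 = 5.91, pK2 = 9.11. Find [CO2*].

α₀ = 1 / (1 + K1/[H⁺] + K1K2/[H⁺]²) = 1 / (1 + 10^+2.02 + 10^+0.84)
   = 1 / (1 + 104.71 + 6.9183) = 1/112.63 = 0.008879
[CO2*] = α₀ × DIC = 0.008879 × 2.27 = 0.0202 mmol/kg

[CO2*] = 0.0202 mmol/kg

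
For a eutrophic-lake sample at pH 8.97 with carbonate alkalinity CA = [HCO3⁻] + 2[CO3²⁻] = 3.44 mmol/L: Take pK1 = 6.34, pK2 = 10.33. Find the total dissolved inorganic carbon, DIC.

CA = [HCO3⁻] + 2[CO3²⁻] = (α₁ + 2α₂)·DIC
At pH 8.97: [H⁺]/K1 = 10^-2.63 = 0.0023442, K2/[H⁺] = 10^-1.36 = 0.043652
α₁ = 1/(1 + 0.0023442 + 0.043652) = 1/1.0460 = 0.9560; α₂ = α₁·K2/[H⁺] = 0.04173
α₁ + 2α₂ = 1.0395
DIC = CA / (α₁ + 2α₂) = 3.44 / 1.0395 = 3.31 mmol/L

DIC = 3.31 mmol/L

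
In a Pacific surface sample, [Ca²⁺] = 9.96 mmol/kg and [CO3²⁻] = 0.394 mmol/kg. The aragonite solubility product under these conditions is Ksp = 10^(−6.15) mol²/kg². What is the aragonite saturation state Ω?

Ksp = 10^(−6.15) = 7.079×10^-7
Ω = [Ca²⁺][CO3²⁻]/Ksp = (9.96×10^-3)(0.394×10^-3) / 7.079×10^-7 = 5.54

Ω = 5.54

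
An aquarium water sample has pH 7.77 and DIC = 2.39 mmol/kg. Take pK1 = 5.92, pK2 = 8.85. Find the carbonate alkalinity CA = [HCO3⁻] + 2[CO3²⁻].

CA = [HCO3⁻] + 2[CO3²⁻] = (α₁ + 2α₂)·DIC
At pH 7.77: [H⁺]/K1 = 10^-1.85 = 0.014125, K2/[H⁺] = 10^-1.08 = 0.083176
α₁ = 1/(1 + 0.014125 + 0.083176) = 1/1.0973 = 0.9113; α₂ = α₁·K2/[H⁺] = 0.07580
α₁ + 2α₂ = 1.0629
CA = 1.0629 × 2.39 = 2.54 mmol/kg

CA = 2.54 mmol/kg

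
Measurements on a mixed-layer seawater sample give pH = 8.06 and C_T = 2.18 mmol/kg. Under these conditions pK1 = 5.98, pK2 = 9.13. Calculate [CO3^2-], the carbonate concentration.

[CO3²⁻] = 0.170 mmol/kg

α₂ = 1 / (1 + [H⁺]/K2 + [H⁺]²/(K1K2)) = 1 / (1 + 10^+1.07 + 10^-1.01)
   = 1 / (1 + 11.749 + 0.097724) = 1/12.847 = 0.07784
[CO3²⁻] = α₂ × DIC = 0.07784 × 2.18 = 0.170 mmol/kg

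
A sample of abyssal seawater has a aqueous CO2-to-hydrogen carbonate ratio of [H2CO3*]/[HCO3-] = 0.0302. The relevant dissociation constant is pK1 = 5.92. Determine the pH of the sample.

From K1 = [H⁺][HCO3-]/[H2CO3*]:  pH = pK1 − log₁₀([H2CO3*]/[HCO3-])
log₁₀(0.0302) = -1.520
pH = 5.92 − (-1.520) = 7.44

pH = 7.44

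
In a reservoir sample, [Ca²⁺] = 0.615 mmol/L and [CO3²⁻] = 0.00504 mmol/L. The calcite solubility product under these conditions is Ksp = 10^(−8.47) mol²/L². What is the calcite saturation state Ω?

Ksp = 10^(−8.47) = 3.388×10^-9
Ω = [Ca²⁺][CO3²⁻]/Ksp = (0.615×10^-3)(0.00504×10^-3) / 3.388×10^-9 = 0.915

Ω = 0.915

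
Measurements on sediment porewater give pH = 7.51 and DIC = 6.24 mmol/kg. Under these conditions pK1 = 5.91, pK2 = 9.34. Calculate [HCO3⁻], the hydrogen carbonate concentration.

[HCO3⁻] = 6.00 mmol/kg

α₁ = 1 / (1 + [H⁺]/K1 + K2/[H⁺]) = 1 / (1 + 10^-1.60 + 10^-1.83)
   = 1 / (1 + 0.025119 + 0.014791) = 1/1.0399 = 0.9616
[HCO3⁻] = α₁ × DIC = 0.9616 × 6.24 = 6.00 mmol/kg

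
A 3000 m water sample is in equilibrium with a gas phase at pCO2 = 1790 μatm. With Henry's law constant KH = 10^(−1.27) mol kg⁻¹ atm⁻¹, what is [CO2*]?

KH = 10^(−1.27) = 5.370×10^-2 mol kg⁻¹ atm⁻¹
[CO2*] = KH · pCO2 = 5.370×10^-2 × 1790×10^-6 atm = 9.61×10^-5 mol/kg

[CO2*] = 96.1 μmol/kg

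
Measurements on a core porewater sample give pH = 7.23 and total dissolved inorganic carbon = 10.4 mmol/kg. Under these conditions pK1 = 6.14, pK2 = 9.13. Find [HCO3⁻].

[HCO3⁻] = 9.51 mmol/kg

α₁ = 1 / (1 + [H⁺]/K1 + K2/[H⁺]) = 1 / (1 + 10^-1.09 + 10^-1.90)
   = 1 / (1 + 0.081283 + 0.012589) = 1/1.0939 = 0.9142
[HCO3⁻] = α₁ × DIC = 0.9142 × 10.4 = 9.51 mmol/kg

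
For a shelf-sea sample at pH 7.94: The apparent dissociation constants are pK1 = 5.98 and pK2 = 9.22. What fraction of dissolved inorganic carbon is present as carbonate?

α₂ = 1 / (1 + [H⁺]/K2 + [H⁺]²/(K1K2)) = 1 / (1 + 10^+1.28 + 10^-0.68)
   = 1 / (1 + 19.055 + 0.20893) = 1/20.264 = 0.04935

α₂ = 0.0493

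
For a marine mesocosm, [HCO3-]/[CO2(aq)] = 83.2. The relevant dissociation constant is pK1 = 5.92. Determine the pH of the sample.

From K1 = [H⁺][HCO3-]/[CO2(aq)]:  pH = pK1 + log₁₀([HCO3-]/[CO2(aq)])
log₁₀(83.2) = +1.920
pH = 5.92 + (+1.920) = 7.84

pH = 7.84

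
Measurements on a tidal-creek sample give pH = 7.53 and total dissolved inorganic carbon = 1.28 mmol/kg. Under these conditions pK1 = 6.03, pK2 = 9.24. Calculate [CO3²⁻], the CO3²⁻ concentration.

α₂ = 1 / (1 + [H⁺]/K2 + [H⁺]²/(K1K2)) = 1 / (1 + 10^+1.71 + 10^+0.21)
   = 1 / (1 + 51.286 + 1.6218) = 1/53.908 = 0.01855
[CO3²⁻] = α₂ × DIC = 0.01855 × 1.28 = 0.0237 mmol/kg

[CO3²⁻] = 0.0237 mmol/kg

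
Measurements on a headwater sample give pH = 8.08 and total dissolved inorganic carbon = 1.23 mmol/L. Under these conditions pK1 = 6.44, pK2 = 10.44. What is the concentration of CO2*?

α₀ = 1 / (1 + K1/[H⁺] + K1K2/[H⁺]²) = 1 / (1 + 10^+1.64 + 10^-0.72)
   = 1 / (1 + 43.652 + 0.19055) = 1/44.842 = 0.02230
[CO2*] = α₀ × DIC = 0.02230 × 1.23 = 0.0274 mmol/L

[CO2*] = 0.0274 mmol/L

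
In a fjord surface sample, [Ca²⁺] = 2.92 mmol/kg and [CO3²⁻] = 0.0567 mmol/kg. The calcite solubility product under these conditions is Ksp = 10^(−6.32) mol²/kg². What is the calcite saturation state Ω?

Ω = 0.346

Ksp = 10^(−6.32) = 4.786×10^-7
Ω = [Ca²⁺][CO3²⁻]/Ksp = (2.92×10^-3)(0.0567×10^-3) / 4.786×10^-7 = 0.346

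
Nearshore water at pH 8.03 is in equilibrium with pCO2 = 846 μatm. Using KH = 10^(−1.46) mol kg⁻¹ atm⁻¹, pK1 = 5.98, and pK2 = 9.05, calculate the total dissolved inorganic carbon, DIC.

[CO2*] = KH · pCO2 = 10^(−1.46) × 846×10^-6 = 2.933×10^-5 mol/kg
α₀ = 1/(1 + K1/[H⁺] + K1K2/[H⁺]²) = 1/(1 + 10^+2.05 + 10^+1.03) = 0.008070
DIC = [CO2*]/α₀ = 2.933×10^-5 / 0.008070 = 3.63 mmol/kg

DIC = 3.63 mmol/kg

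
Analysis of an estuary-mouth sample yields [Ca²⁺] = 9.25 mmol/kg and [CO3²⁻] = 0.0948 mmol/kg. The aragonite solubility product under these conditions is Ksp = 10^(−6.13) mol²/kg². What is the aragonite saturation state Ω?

Ω = 1.18

Ksp = 10^(−6.13) = 7.413×10^-7
Ω = [Ca²⁺][CO3²⁻]/Ksp = (9.25×10^-3)(0.0948×10^-3) / 7.413×10^-7 = 1.18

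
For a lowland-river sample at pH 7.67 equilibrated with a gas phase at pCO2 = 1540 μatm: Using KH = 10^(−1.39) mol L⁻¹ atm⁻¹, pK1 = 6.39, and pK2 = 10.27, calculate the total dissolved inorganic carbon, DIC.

DIC = 1.26 mmol/L

[CO2*] = KH · pCO2 = 10^(−1.39) × 1540×10^-6 = 6.274×10^-5 mol/L
α₀ = 1/(1 + K1/[H⁺] + K1K2/[H⁺]²) = 1/(1 + 10^+1.28 + 10^-1.32) = 0.04975
DIC = [CO2*]/α₀ = 6.274×10^-5 / 0.04975 = 1.26 mmol/L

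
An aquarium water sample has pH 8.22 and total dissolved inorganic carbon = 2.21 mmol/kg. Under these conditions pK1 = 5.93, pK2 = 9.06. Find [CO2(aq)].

[CO2*] = 9.86 μmol/kg

α₀ = 1 / (1 + K1/[H⁺] + K1K2/[H⁺]²) = 1 / (1 + 10^+2.29 + 10^+1.45)
   = 1 / (1 + 194.98 + 28.184) = 1/224.17 = 0.004461
[CO2*] = α₀ × DIC = 0.004461 × 2.21 = 0.00986 mmol/kg = 9.86 μmol/kg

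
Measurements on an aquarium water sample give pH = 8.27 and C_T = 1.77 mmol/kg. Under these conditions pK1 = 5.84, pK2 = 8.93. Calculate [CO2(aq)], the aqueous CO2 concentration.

α₀ = 1 / (1 + K1/[H⁺] + K1K2/[H⁺]²) = 1 / (1 + 10^+2.43 + 10^+1.77)
   = 1 / (1 + 269.15 + 58.884) = 1/329.04 = 0.003039
[CO2*] = α₀ × DIC = 0.003039 × 1.77 = 0.00538 mmol/kg = 5.38 μmol/kg

[CO2*] = 5.38 μmol/kg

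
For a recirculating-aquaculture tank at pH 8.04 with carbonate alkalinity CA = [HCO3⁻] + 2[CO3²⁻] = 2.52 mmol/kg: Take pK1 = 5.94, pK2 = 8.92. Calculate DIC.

DIC = 2.27 mmol/kg

CA = [HCO3⁻] + 2[CO3²⁻] = (α₁ + 2α₂)·DIC
At pH 8.04: [H⁺]/K1 = 10^-2.10 = 0.0079433, K2/[H⁺] = 10^-0.88 = 0.13183
α₁ = 1/(1 + 0.0079433 + 0.13183) = 1/1.1398 = 0.8774; α₂ = α₁·K2/[H⁺] = 0.1157
α₁ + 2α₂ = 1.1087
DIC = CA / (α₁ + 2α₂) = 2.52 / 1.1087 = 2.27 mmol/kg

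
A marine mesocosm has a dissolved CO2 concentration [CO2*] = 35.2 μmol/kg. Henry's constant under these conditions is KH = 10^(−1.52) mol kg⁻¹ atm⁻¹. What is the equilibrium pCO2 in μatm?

KH = 10^(−1.52) = 3.020×10^-2 mol kg⁻¹ atm⁻¹
pCO2 = [CO2*]/KH = 35.2×10^-6 / 3.020×10^-2 = 1.17×10^-3 atm = 1170 μatm

pCO2 = 1170 μatm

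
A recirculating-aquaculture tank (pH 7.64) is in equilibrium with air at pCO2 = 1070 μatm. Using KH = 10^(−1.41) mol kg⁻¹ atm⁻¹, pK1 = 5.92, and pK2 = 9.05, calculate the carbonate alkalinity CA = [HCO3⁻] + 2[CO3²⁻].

[CO2*] = KH · pCO2 = 10^(−1.41) × 1070×10^-6 = 4.163×10^-5 mol/kg
α₀ = 1/(1 + K1/[H⁺] + K1K2/[H⁺]²) = 1/(1 + 10^+1.72 + 10^+0.31) = 0.01801
DIC = [CO2*]/α₀ = 4.163×10^-5 / 0.01801 = 2.311 mmol/kg
CA = (α₁ + 2α₂)·DIC = (0.9452 + 2×0.03677) × 2.311 = 2.35 mmol/kg

CA = 2.35 mmol/kg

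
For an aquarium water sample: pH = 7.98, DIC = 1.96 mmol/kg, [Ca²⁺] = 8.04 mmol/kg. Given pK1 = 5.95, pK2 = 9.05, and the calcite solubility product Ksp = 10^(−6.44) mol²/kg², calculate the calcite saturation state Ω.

α₂ = 1 / (1 + [H⁺]/K2 + [H⁺]²/(K1K2)) = 1 / (1 + 10^+1.07 + 10^-0.96)
   = 1 / (1 + 11.749 + 0.10965) = 1/12.859 = 0.07777
[CO3²⁻] = α₂ × DIC = 0.07777 × 1.96 = 0.1524 mmol/kg
Ksp = 10^(−6.44) = 3.631×10^-7
Ω = [Ca²⁺][CO3²⁻]/Ksp = (8.04×10^-3)(1.524×10^-4) / 3.631×10^-7 = 3.38

Ω = 3.38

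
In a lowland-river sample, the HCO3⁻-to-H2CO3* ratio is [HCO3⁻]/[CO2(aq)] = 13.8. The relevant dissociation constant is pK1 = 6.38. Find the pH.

pH = 7.52

From K1 = [H⁺][HCO3⁻]/[CO2(aq)]:  pH = pK1 + log₁₀([HCO3⁻]/[CO2(aq)])
log₁₀(13.8) = +1.140
pH = 6.38 + (+1.140) = 7.52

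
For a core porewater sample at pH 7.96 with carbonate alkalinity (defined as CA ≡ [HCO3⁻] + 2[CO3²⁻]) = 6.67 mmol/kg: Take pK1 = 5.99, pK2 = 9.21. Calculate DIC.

CA = [HCO3⁻] + 2[CO3²⁻] = (α₁ + 2α₂)·DIC
At pH 7.96: [H⁺]/K1 = 10^-1.97 = 0.010715, K2/[H⁺] = 10^-1.25 = 0.056234
α₁ = 1/(1 + 0.010715 + 0.056234) = 1/1.0669 = 0.9373; α₂ = α₁·K2/[H⁺] = 0.05271
α₁ + 2α₂ = 1.0427
DIC = CA / (α₁ + 2α₂) = 6.67 / 1.0427 = 6.40 mmol/kg

DIC = 6.40 mmol/kg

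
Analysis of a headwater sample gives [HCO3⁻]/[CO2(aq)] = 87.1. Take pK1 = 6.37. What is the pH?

pH = 8.31

From K1 = [H⁺][HCO3⁻]/[CO2(aq)]:  pH = pK1 + log₁₀([HCO3⁻]/[CO2(aq)])
log₁₀(87.1) = +1.940
pH = 6.37 + (+1.940) = 8.31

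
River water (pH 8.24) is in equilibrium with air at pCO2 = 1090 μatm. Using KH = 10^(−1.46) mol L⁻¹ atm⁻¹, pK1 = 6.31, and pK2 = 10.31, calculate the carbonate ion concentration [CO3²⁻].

[CO3²⁻] = 0.0274 mmol/L

[CO2*] = KH · pCO2 = 10^(−1.46) × 1090×10^-6 = 3.779×10^-5 mol/L
α₀ = 1/(1 + K1/[H⁺] + K1K2/[H⁺]²) = 1/(1 + 10^+1.93 + 10^-0.14) = 0.01152
DIC = [CO2*]/α₀ = 3.779×10^-5 / 0.01152 = 3.282 mmol/L
[CO3²⁻] = α₂·DIC; α₂ = 0.008342, so [CO3²⁻] = 0.008342 × 3.282 = 0.0274 mmol/L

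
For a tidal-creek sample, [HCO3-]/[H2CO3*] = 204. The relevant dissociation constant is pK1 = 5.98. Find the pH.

From K1 = [H⁺][HCO3-]/[H2CO3*]:  pH = pK1 + log₁₀([HCO3-]/[H2CO3*])
log₁₀(204) = +2.310
pH = 5.98 + (+2.310) = 8.29

pH = 8.29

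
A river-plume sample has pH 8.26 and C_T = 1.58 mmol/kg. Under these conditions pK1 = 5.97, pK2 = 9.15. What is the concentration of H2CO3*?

[CO2*] = 7.15 μmol/kg

α₀ = 1 / (1 + K1/[H⁺] + K1K2/[H⁺]²) = 1 / (1 + 10^+2.29 + 10^+1.40)
   = 1 / (1 + 194.98 + 25.119) = 1/221.10 = 0.004523
[CO2*] = α₀ × DIC = 0.004523 × 1.58 = 0.00715 mmol/kg = 7.15 μmol/kg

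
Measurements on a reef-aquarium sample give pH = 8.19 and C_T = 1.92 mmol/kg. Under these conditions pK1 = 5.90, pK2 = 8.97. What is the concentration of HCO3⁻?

[HCO3⁻] = 1.64 mmol/kg

α₁ = 1 / (1 + [H⁺]/K1 + K2/[H⁺]) = 1 / (1 + 10^-2.29 + 10^-0.78)
   = 1 / (1 + 0.0051286 + 0.16596) = 1/1.1711 = 0.8539
[HCO3⁻] = α₁ × DIC = 0.8539 × 1.92 = 1.64 mmol/kg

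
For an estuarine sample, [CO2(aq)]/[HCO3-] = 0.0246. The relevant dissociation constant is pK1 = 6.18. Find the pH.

From K1 = [H⁺][HCO3-]/[CO2(aq)]:  pH = pK1 − log₁₀([CO2(aq)]/[HCO3-])
log₁₀(0.0246) = -1.609
pH = 6.18 − (-1.609) = 7.79

pH = 7.79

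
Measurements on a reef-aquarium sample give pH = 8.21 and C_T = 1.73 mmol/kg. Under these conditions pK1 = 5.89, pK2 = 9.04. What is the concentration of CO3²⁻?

[CO3²⁻] = 0.222 mmol/kg

α₂ = 1 / (1 + [H⁺]/K2 + [H⁺]²/(K1K2)) = 1 / (1 + 10^+0.83 + 10^-1.49)
   = 1 / (1 + 6.7608 + 0.032359) = 1/7.7932 = 0.1283
[CO3²⁻] = α₂ × DIC = 0.1283 × 1.73 = 0.222 mmol/kg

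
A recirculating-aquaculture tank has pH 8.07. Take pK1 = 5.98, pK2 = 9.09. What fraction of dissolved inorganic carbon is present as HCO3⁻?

α₁ = 1 / (1 + [H⁺]/K1 + K2/[H⁺]) = 1 / (1 + 10^-2.09 + 10^-1.02)
   = 1 / (1 + 0.0081283 + 0.095499) = 1/1.1036 = 0.9061

α₁ = 0.906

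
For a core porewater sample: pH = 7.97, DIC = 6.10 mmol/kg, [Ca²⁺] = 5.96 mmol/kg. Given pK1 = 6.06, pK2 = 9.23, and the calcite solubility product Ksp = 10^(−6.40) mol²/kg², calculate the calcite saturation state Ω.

Ω = 4.70

α₂ = 1 / (1 + [H⁺]/K2 + [H⁺]²/(K1K2)) = 1 / (1 + 10^+1.26 + 10^-0.65)
   = 1 / (1 + 18.197 + 0.22387) = 1/19.421 = 0.05149
[CO3²⁻] = α₂ × DIC = 0.05149 × 6.10 = 0.3141 mmol/kg
Ksp = 10^(−6.40) = 3.981×10^-7
Ω = [Ca²⁺][CO3²⁻]/Ksp = (5.96×10^-3)(3.141×10^-4) / 3.981×10^-7 = 4.70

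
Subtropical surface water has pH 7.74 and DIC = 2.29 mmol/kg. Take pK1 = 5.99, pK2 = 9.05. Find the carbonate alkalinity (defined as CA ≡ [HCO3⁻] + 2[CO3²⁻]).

CA = 2.36 mmol/kg

CA = [HCO3⁻] + 2[CO3²⁻] = (α₁ + 2α₂)·DIC
At pH 7.74: [H⁺]/K1 = 10^-1.75 = 0.017783, K2/[H⁺] = 10^-1.31 = 0.048978
α₁ = 1/(1 + 0.017783 + 0.048978) = 1/1.0668 = 0.9374; α₂ = α₁·K2/[H⁺] = 0.04591
α₁ + 2α₂ = 1.0292
CA = 1.0292 × 2.29 = 2.36 mmol/kg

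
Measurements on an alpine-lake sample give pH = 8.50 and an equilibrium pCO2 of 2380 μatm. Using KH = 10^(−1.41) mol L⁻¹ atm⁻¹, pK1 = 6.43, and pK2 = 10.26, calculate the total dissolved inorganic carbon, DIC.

[CO2*] = KH · pCO2 = 10^(−1.41) × 2380×10^-6 = 9.259×10^-5 mol/L
α₀ = 1/(1 + K1/[H⁺] + K1K2/[H⁺]²) = 1/(1 + 10^+2.07 + 10^+0.31) = 0.008297
DIC = [CO2*]/α₀ = 9.259×10^-5 / 0.008297 = 11.2 mmol/L

DIC = 11.2 mmol/L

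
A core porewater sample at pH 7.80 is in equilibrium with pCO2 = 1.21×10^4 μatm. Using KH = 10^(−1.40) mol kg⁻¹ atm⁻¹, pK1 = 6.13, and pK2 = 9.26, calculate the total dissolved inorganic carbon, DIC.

[CO2*] = KH · pCO2 = 10^(−1.40) × 1.21×10^4×10^-6 = 4.817×10^-4 mol/kg
α₀ = 1/(1 + K1/[H⁺] + K1K2/[H⁺]²) = 1/(1 + 10^+1.67 + 10^+0.21) = 0.02024
DIC = [CO2*]/α₀ = 4.817×10^-4 / 0.02024 = 23.8 mmol/kg

DIC = 23.8 mmol/kg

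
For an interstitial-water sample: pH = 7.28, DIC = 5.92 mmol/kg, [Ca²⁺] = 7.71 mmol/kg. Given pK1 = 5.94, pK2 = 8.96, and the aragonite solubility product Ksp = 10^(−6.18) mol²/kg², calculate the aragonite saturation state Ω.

Ω = 1.35

α₂ = 1 / (1 + [H⁺]/K2 + [H⁺]²/(K1K2)) = 1 / (1 + 10^+1.68 + 10^+0.34)
   = 1 / (1 + 47.863 + 2.1878) = 1/51.051 = 0.01959
[CO3²⁻] = α₂ × DIC = 0.01959 × 5.92 = 0.1160 mmol/kg
Ksp = 10^(−6.18) = 6.607×10^-7
Ω = [Ca²⁺][CO3²⁻]/Ksp = (7.71×10^-3)(1.160×10^-4) / 6.607×10^-7 = 1.35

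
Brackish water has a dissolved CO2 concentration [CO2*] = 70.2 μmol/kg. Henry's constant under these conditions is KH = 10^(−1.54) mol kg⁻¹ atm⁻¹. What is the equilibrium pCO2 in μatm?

pCO2 = 2430 μatm

KH = 10^(−1.54) = 2.884×10^-2 mol kg⁻¹ atm⁻¹
pCO2 = [CO2*]/KH = 70.2×10^-6 / 2.884×10^-2 = 2.43×10^-3 atm = 2430 μatm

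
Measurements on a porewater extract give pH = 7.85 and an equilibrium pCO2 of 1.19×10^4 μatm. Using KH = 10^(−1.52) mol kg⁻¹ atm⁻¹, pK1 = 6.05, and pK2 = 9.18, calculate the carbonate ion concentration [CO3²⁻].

[CO2*] = KH · pCO2 = 10^(−1.52) × 1.19×10^4×10^-6 = 3.594×10^-4 mol/kg
α₀ = 1/(1 + K1/[H⁺] + K1K2/[H⁺]²) = 1/(1 + 10^+1.80 + 10^+0.47) = 0.01491
DIC = [CO2*]/α₀ = 3.594×10^-4 / 0.01491 = 24.09 mmol/kg
[CO3²⁻] = α₂·DIC; α₂ = 0.04402, so [CO3²⁻] = 0.04402 × 24.09 = 1.06 mmol/kg

[CO3²⁻] = 1.06 mmol/kg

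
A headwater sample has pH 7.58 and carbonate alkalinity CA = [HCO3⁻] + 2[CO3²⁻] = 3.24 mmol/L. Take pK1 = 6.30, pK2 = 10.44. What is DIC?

CA = [HCO3⁻] + 2[CO3²⁻] = (α₁ + 2α₂)·DIC
At pH 7.58: [H⁺]/K1 = 10^-1.28 = 0.052481, K2/[H⁺] = 10^-2.86 = 0.0013804
α₁ = 1/(1 + 0.052481 + 0.0013804) = 1/1.0539 = 0.9489; α₂ = α₁·K2/[H⁺] = 0.001310
α₁ + 2α₂ = 0.9515
DIC = CA / (α₁ + 2α₂) = 3.24 / 0.9515 = 3.41 mmol/L

DIC = 3.41 mmol/L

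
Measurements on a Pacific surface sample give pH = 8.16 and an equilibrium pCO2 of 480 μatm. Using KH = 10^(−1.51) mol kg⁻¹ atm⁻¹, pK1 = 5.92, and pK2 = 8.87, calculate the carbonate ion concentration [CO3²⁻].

[CO2*] = KH · pCO2 = 10^(−1.51) × 480×10^-6 = 1.483×10^-5 mol/kg
α₀ = 1/(1 + K1/[H⁺] + K1K2/[H⁺]²) = 1/(1 + 10^+2.24 + 10^+1.53) = 0.004792
DIC = [CO2*]/α₀ = 1.483×10^-5 / 0.004792 = 3.095 mmol/kg
[CO3²⁻] = α₂·DIC; α₂ = 0.1624, so [CO3²⁻] = 0.1624 × 3.095 = 0.503 mmol/kg

[CO3²⁻] = 0.503 mmol/kg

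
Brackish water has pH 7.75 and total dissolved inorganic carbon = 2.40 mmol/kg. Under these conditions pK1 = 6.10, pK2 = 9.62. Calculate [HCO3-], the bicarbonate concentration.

[HCO3⁻] = 2.32 mmol/kg

α₁ = 1 / (1 + [H⁺]/K1 + K2/[H⁺]) = 1 / (1 + 10^-1.65 + 10^-1.87)
   = 1 / (1 + 0.022387 + 0.013490) = 1/1.0359 = 0.9654
[HCO3⁻] = α₁ × DIC = 0.9654 × 2.40 = 2.32 mmol/kg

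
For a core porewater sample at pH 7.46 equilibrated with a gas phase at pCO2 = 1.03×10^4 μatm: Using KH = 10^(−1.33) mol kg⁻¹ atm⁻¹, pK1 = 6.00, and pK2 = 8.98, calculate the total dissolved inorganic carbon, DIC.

[CO2*] = KH · pCO2 = 10^(−1.33) × 1.03×10^4×10^-6 = 4.818×10^-4 mol/kg
α₀ = 1/(1 + K1/[H⁺] + K1K2/[H⁺]²) = 1/(1 + 10^+1.46 + 10^-0.06) = 0.03256
DIC = [CO2*]/α₀ = 4.818×10^-4 / 0.03256 = 14.8 mmol/kg

DIC = 14.8 mmol/kg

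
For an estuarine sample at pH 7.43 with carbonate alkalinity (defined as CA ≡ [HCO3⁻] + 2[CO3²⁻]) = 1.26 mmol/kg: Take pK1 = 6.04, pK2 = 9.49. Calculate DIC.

CA = [HCO3⁻] + 2[CO3²⁻] = (α₁ + 2α₂)·DIC
At pH 7.43: [H⁺]/K1 = 10^-1.39 = 0.040738, K2/[H⁺] = 10^-2.06 = 0.0087096
α₁ = 1/(1 + 0.040738 + 0.0087096) = 1/1.0494 = 0.9529; α₂ = α₁·K2/[H⁺] = 0.008299
α₁ + 2α₂ = 0.9695
DIC = CA / (α₁ + 2α₂) = 1.26 / 0.9695 = 1.30 mmol/kg

DIC = 1.30 mmol/kg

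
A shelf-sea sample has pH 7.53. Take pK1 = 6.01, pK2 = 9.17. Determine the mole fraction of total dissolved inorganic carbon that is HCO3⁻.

α₁ = 1 / (1 + [H⁺]/K1 + K2/[H⁺]) = 1 / (1 + 10^-1.52 + 10^-1.64)
   = 1 / (1 + 0.030200 + 0.022909) = 1/1.0531 = 0.9496

α₁ = 0.950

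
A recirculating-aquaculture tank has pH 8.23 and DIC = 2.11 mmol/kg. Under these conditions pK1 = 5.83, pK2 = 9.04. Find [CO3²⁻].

α₂ = 1 / (1 + [H⁺]/K2 + [H⁺]²/(K1K2)) = 1 / (1 + 10^+0.81 + 10^-1.59)
   = 1 / (1 + 6.4565 + 0.025704) = 1/7.4822 = 0.1336
[CO3²⁻] = α₂ × DIC = 0.1336 × 2.11 = 0.282 mmol/kg

[CO3²⁻] = 0.282 mmol/kg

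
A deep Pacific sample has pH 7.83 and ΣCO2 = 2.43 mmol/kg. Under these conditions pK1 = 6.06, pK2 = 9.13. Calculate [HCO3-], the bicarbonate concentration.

α₁ = 1 / (1 + [H⁺]/K1 + K2/[H⁺]) = 1 / (1 + 10^-1.77 + 10^-1.30)
   = 1 / (1 + 0.016982 + 0.050119) = 1/1.0671 = 0.9371
[HCO3⁻] = α₁ × DIC = 0.9371 × 2.43 = 2.28 mmol/kg

[HCO3⁻] = 2.28 mmol/kg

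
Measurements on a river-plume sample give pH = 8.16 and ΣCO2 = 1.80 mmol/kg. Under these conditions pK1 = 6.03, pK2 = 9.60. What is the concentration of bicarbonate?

[HCO3⁻] = 1.72 mmol/kg

α₁ = 1 / (1 + [H⁺]/K1 + K2/[H⁺]) = 1 / (1 + 10^-2.13 + 10^-1.44)
   = 1 / (1 + 0.0074131 + 0.036308) = 1/1.0437 = 0.9581
[HCO3⁻] = α₁ × DIC = 0.9581 × 1.80 = 1.72 mmol/kg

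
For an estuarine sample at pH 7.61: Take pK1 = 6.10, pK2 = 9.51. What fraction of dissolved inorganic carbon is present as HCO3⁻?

α₁ = 1 / (1 + [H⁺]/K1 + K2/[H⁺]) = 1 / (1 + 10^-1.51 + 10^-1.90)
   = 1 / (1 + 0.030903 + 0.012589) = 1/1.0435 = 0.9583

α₁ = 0.958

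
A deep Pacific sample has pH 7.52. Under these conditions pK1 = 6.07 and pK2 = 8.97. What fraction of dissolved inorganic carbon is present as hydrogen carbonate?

α₁ = 0.934

α₁ = 1 / (1 + [H⁺]/K1 + K2/[H⁺]) = 1 / (1 + 10^-1.45 + 10^-1.45)
   = 1 / (1 + 0.035481 + 0.035481) = 1/1.0710 = 0.9337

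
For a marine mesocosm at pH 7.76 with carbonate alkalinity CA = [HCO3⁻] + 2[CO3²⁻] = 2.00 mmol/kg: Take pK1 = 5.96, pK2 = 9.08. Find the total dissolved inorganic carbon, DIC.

CA = [HCO3⁻] + 2[CO3²⁻] = (α₁ + 2α₂)·DIC
At pH 7.76: [H⁺]/K1 = 10^-1.80 = 0.015849, K2/[H⁺] = 10^-1.32 = 0.047863
α₁ = 1/(1 + 0.015849 + 0.047863) = 1/1.0637 = 0.9401; α₂ = α₁·K2/[H⁺] = 0.04500
α₁ + 2α₂ = 1.0301
DIC = CA / (α₁ + 2α₂) = 2.00 / 1.0301 = 1.94 mmol/kg

DIC = 1.94 mmol/kg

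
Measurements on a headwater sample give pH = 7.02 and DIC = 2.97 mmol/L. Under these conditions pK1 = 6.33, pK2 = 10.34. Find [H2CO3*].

α₀ = 1 / (1 + K1/[H⁺] + K1K2/[H⁺]²) = 1 / (1 + 10^+0.69 + 10^-2.63)
   = 1 / (1 + 4.8978 + 0.0023442) = 1/5.9001 = 0.1695
[CO2*] = α₀ × DIC = 0.1695 × 2.97 = 0.503 mmol/L

[CO2*] = 0.503 mmol/L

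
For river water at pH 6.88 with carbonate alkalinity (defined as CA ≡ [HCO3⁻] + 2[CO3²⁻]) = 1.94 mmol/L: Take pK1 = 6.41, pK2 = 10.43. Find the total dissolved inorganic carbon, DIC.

DIC = 2.60 mmol/L

CA = [HCO3⁻] + 2[CO3²⁻] = (α₁ + 2α₂)·DIC
At pH 6.88: [H⁺]/K1 = 10^-0.47 = 0.33884, K2/[H⁺] = 10^-3.55 = 0.00028184
α₁ = 1/(1 + 0.33884 + 0.00028184) = 1/1.3391 = 0.7468; α₂ = α₁·K2/[H⁺] = 0.0002105
α₁ + 2α₂ = 0.7472
DIC = CA / (α₁ + 2α₂) = 1.94 / 0.7472 = 2.60 mmol/L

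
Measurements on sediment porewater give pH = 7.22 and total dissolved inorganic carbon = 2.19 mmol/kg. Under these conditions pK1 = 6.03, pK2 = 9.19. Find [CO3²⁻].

[CO3²⁻] = 0.0218 mmol/kg

α₂ = 1 / (1 + [H⁺]/K2 + [H⁺]²/(K1K2)) = 1 / (1 + 10^+1.97 + 10^+0.78)
   = 1 / (1 + 93.325 + 6.0256) = 1/100.35 = 0.009965
[CO3²⁻] = α₂ × DIC = 0.009965 × 2.19 = 0.0218 mmol/kg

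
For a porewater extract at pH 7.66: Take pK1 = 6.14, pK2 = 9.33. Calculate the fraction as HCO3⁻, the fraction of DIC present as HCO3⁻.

α₁ = 0.951

α₁ = 1 / (1 + [H⁺]/K1 + K2/[H⁺]) = 1 / (1 + 10^-1.52 + 10^-1.67)
   = 1 / (1 + 0.030200 + 0.021380) = 1/1.0516 = 0.9510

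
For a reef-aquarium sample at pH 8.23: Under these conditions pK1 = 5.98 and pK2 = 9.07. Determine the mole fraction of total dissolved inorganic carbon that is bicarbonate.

α₁ = 1 / (1 + [H⁺]/K1 + K2/[H⁺]) = 1 / (1 + 10^-2.25 + 10^-0.84)
   = 1 / (1 + 0.0056234 + 0.14454) = 1/1.1502 = 0.8694

α₁ = 0.869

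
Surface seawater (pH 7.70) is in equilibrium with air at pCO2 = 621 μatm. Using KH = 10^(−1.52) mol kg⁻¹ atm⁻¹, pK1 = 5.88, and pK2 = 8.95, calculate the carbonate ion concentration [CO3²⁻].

[CO3²⁻] = 0.0697 mmol/kg

[CO2*] = KH · pCO2 = 10^(−1.52) × 621×10^-6 = 1.875×10^-5 mol/kg
α₀ = 1/(1 + K1/[H⁺] + K1K2/[H⁺]²) = 1/(1 + 10^+1.82 + 10^+0.57) = 0.01413
DIC = [CO2*]/α₀ = 1.875×10^-5 / 0.01413 = 1.327 mmol/kg
[CO3²⁻] = α₂·DIC; α₂ = 0.05249, so [CO3²⁻] = 0.05249 × 1.327 = 0.0697 mmol/kg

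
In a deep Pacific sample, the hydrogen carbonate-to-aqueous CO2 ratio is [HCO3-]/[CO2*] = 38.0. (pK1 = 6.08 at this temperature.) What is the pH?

From K1 = [H⁺][HCO3-]/[CO2*]:  pH = pK1 + log₁₀([HCO3-]/[CO2*])
log₁₀(38.0) = +1.580
pH = 6.08 + (+1.580) = 7.66

pH = 7.66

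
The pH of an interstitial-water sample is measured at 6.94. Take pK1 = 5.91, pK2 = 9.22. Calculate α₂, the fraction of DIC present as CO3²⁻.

α₂ = 0.00478

α₂ = 1 / (1 + [H⁺]/K2 + [H⁺]²/(K1K2)) = 1 / (1 + 10^+2.28 + 10^+1.25)
   = 1 / (1 + 190.55 + 17.783) = 1/209.33 = 0.004777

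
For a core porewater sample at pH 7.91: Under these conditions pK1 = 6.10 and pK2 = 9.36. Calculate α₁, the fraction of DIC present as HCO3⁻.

α₁ = 0.952

α₁ = 1 / (1 + [H⁺]/K1 + K2/[H⁺]) = 1 / (1 + 10^-1.81 + 10^-1.45)
   = 1 / (1 + 0.015488 + 0.035481) = 1/1.0510 = 0.9515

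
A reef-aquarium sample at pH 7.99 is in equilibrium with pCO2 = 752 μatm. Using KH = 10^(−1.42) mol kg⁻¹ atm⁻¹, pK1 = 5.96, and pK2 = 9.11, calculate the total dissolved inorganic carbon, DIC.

[CO2*] = KH · pCO2 = 10^(−1.42) × 752×10^-6 = 2.859×10^-5 mol/kg
α₀ = 1/(1 + K1/[H⁺] + K1K2/[H⁺]²) = 1/(1 + 10^+2.03 + 10^+0.91) = 0.008600
DIC = [CO2*]/α₀ = 2.859×10^-5 / 0.008600 = 3.32 mmol/kg

DIC = 3.32 mmol/kg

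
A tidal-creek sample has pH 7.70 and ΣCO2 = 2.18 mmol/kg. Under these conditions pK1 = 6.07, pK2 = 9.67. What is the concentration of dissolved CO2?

α₀ = 1 / (1 + K1/[H⁺] + K1K2/[H⁺]²) = 1 / (1 + 10^+1.63 + 10^-0.34)
   = 1 / (1 + 42.658 + 0.45709) = 1/44.115 = 0.02267
[CO2*] = α₀ × DIC = 0.02267 × 2.18 = 0.0494 mmol/kg

[CO2*] = 0.0494 mmol/kg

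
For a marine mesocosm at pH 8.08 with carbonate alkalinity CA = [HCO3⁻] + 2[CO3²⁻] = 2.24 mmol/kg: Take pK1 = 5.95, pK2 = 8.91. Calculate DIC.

CA = [HCO3⁻] + 2[CO3²⁻] = (α₁ + 2α₂)·DIC
At pH 8.08: [H⁺]/K1 = 10^-2.13 = 0.0074131, K2/[H⁺] = 10^-0.83 = 0.14791
α₁ = 1/(1 + 0.0074131 + 0.14791) = 1/1.1553 = 0.8656; α₂ = α₁·K2/[H⁺] = 0.1280
α₁ + 2α₂ = 1.1216
DIC = CA / (α₁ + 2α₂) = 2.24 / 1.1216 = 2.00 mmol/kg

DIC = 2.00 mmol/kg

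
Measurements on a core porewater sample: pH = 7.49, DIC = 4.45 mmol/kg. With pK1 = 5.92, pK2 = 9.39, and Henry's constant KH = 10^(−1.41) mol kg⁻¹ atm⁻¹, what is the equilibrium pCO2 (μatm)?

pCO2 = 2960 μatm

α₀ = 1 / (1 + K1/[H⁺] + K1K2/[H⁺]²) = 1 / (1 + 10^+1.57 + 10^-0.33)
   = 1 / (1 + 37.154 + 0.46774) = 1/38.621 = 0.02589
[CO2*] = α₀ × DIC = 0.02589 × 4.45 = 0.1152 mmol/kg
pCO2 = [CO2*]/KH = 1.152×10^-4 / 3.890×10^-2 = 2960 μatm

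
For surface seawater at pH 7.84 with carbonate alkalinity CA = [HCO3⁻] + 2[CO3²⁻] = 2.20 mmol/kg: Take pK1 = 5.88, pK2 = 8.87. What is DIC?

CA = [HCO3⁻] + 2[CO3²⁻] = (α₁ + 2α₂)·DIC
At pH 7.84: [H⁺]/K1 = 10^-1.96 = 0.010965, K2/[H⁺] = 10^-1.03 = 0.093325
α₁ = 1/(1 + 0.010965 + 0.093325) = 1/1.1043 = 0.9056; α₂ = α₁·K2/[H⁺] = 0.08451
α₁ + 2α₂ = 1.0746
DIC = CA / (α₁ + 2α₂) = 2.20 / 1.0746 = 2.05 mmol/kg

DIC = 2.05 mmol/kg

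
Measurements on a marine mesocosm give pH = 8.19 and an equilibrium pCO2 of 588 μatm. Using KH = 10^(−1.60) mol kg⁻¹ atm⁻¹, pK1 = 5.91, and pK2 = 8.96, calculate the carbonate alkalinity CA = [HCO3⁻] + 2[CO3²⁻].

CA = 3.77 mmol/kg

[CO2*] = KH · pCO2 = 10^(−1.60) × 588×10^-6 = 1.477×10^-5 mol/kg
α₀ = 1/(1 + K1/[H⁺] + K1K2/[H⁺]²) = 1/(1 + 10^+2.28 + 10^+1.51) = 0.004466
DIC = [CO2*]/α₀ = 1.477×10^-5 / 0.004466 = 3.307 mmol/kg
CA = (α₁ + 2α₂)·DIC = (0.8510 + 2×0.1445) × 3.307 = 3.77 mmol/kg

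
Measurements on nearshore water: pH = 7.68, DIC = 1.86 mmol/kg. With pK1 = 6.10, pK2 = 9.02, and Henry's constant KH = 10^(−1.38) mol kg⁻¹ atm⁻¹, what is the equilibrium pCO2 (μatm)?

pCO2 = 1090 μatm

α₀ = 1 / (1 + K1/[H⁺] + K1K2/[H⁺]²) = 1 / (1 + 10^+1.58 + 10^+0.24)
   = 1 / (1 + 38.019 + 1.7378) = 1/40.757 = 0.02454
[CO2*] = α₀ × DIC = 0.02454 × 1.86 = 0.04564 mmol/kg
pCO2 = [CO2*]/KH = 4.564×10^-5 / 4.169×10^-2 = 1090 μatm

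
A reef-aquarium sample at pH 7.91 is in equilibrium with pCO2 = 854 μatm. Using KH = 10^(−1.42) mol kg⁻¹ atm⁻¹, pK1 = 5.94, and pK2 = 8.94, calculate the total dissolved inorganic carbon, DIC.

[CO2*] = KH · pCO2 = 10^(−1.42) × 854×10^-6 = 3.247×10^-5 mol/kg
α₀ = 1/(1 + K1/[H⁺] + K1K2/[H⁺]²) = 1/(1 + 10^+1.97 + 10^+0.94) = 0.009705
DIC = [CO2*]/α₀ = 3.247×10^-5 / 0.009705 = 3.35 mmol/kg

DIC = 3.35 mmol/kg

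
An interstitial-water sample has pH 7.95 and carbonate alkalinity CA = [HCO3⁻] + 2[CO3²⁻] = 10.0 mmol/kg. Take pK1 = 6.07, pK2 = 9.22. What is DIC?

CA = [HCO3⁻] + 2[CO3²⁻] = (α₁ + 2α₂)·DIC
At pH 7.95: [H⁺]/K1 = 10^-1.88 = 0.013183, K2/[H⁺] = 10^-1.27 = 0.053703
α₁ = 1/(1 + 0.013183 + 0.053703) = 1/1.0669 = 0.9373; α₂ = α₁·K2/[H⁺] = 0.05034
α₁ + 2α₂ = 1.0380
DIC = CA / (α₁ + 2α₂) = 10.0 / 1.0380 = 9.63 mmol/kg

DIC = 9.63 mmol/kg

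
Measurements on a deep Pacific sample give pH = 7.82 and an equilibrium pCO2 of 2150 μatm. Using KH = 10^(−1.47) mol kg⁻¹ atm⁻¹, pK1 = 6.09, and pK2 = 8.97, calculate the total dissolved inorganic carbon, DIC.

DIC = 4.26 mmol/kg

[CO2*] = KH · pCO2 = 10^(−1.47) × 2150×10^-6 = 7.285×10^-5 mol/kg
α₀ = 1/(1 + K1/[H⁺] + K1K2/[H⁺]²) = 1/(1 + 10^+1.73 + 10^+0.58) = 0.01709
DIC = [CO2*]/α₀ = 7.285×10^-5 / 0.01709 = 4.26 mmol/kg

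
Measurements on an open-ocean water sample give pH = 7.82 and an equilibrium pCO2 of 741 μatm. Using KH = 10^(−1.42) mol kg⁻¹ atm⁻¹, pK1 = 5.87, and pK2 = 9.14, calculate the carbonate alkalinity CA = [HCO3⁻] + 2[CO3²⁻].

[CO2*] = KH · pCO2 = 10^(−1.42) × 741×10^-6 = 2.817×10^-5 mol/kg
α₀ = 1/(1 + K1/[H⁺] + K1K2/[H⁺]²) = 1/(1 + 10^+1.95 + 10^+0.63) = 0.01059
DIC = [CO2*]/α₀ = 2.817×10^-5 / 0.01059 = 2.659 mmol/kg
CA = (α₁ + 2α₂)·DIC = (0.9442 + 2×0.04519) × 2.659 = 2.75 mmol/kg

CA = 2.75 mmol/kg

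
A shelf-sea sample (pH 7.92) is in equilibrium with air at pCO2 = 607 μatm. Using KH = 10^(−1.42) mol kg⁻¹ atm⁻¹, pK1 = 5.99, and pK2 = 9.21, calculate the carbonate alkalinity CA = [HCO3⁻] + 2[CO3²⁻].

[CO2*] = KH · pCO2 = 10^(−1.42) × 607×10^-6 = 2.308×10^-5 mol/kg
α₀ = 1/(1 + K1/[H⁺] + K1K2/[H⁺]²) = 1/(1 + 10^+1.93 + 10^+0.64) = 0.01105
DIC = [CO2*]/α₀ = 2.308×10^-5 / 0.01105 = 2.088 mmol/kg
CA = (α₁ + 2α₂)·DIC = (0.9407 + 2×0.04825) × 2.088 = 2.17 mmol/kg

CA = 2.17 mmol/kg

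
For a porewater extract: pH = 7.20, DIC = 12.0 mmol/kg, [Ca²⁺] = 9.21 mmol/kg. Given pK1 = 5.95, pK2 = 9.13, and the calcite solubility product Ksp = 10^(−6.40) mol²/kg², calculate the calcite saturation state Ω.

Ω = 3.05

α₂ = 1 / (1 + [H⁺]/K2 + [H⁺]²/(K1K2)) = 1 / (1 + 10^+1.93 + 10^+0.68)
   = 1 / (1 + 85.114 + 4.7863) = 1/90.900 = 0.01100
[CO3²⁻] = α₂ × DIC = 0.01100 × 12.0 = 0.1320 mmol/kg
Ksp = 10^(−6.40) = 3.981×10^-7
Ω = [Ca²⁺][CO3²⁻]/Ksp = (9.21×10^-3)(1.320×10^-4) / 3.981×10^-7 = 3.05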